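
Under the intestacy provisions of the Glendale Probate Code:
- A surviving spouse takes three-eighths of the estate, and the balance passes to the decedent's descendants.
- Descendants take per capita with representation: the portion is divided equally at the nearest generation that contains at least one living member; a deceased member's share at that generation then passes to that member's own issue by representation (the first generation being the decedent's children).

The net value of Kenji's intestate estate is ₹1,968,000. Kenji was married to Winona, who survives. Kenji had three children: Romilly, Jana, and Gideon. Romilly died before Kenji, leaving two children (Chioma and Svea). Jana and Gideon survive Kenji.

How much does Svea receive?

Winona takes three-eighths of ₹1,968,000 = ₹738,000. The remaining ₹1,230,000 passes to the descendants.
The descendants' portion (₹1,230,000) is divided into 3 shares of ₹410,000: Jana and Gideon each take ₹410,000; Romilly's ₹410,000 share passes to Romilly's issue.
Romilly's share (₹410,000) is divided into 2 shares of ₹205,000: Chioma and Svea each take ₹205,000.

Svea receives ₹205,000.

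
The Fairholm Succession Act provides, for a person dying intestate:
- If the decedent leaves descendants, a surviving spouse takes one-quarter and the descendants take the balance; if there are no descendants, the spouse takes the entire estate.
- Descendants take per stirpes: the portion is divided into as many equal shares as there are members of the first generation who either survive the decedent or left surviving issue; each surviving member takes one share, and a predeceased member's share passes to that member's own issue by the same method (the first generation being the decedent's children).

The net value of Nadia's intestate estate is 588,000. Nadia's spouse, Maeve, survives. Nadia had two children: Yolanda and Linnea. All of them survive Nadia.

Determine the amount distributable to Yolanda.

Yolanda receives 220,500.

Maeve takes one-quarter of 588,000 = 147,000. The remaining 441,000 passes to the descendants.
The descendants' portion (441,000) is divided into 2 shares of 220,500: Yolanda and Linnea each take 220,500.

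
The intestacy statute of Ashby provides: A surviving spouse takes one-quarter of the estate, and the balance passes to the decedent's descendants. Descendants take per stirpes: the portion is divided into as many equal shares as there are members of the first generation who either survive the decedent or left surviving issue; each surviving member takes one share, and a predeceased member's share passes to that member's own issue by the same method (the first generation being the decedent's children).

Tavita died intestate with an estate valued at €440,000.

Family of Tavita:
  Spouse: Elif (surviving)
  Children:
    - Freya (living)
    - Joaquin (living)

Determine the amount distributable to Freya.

Freya receives €165,000.

Elif takes one-quarter of €440,000 = €110,000. The remaining €330,000 passes to the descendants.
The descendants' portion (€330,000) is divided into 2 shares of €165,000: Freya and Joaquin each take €165,000.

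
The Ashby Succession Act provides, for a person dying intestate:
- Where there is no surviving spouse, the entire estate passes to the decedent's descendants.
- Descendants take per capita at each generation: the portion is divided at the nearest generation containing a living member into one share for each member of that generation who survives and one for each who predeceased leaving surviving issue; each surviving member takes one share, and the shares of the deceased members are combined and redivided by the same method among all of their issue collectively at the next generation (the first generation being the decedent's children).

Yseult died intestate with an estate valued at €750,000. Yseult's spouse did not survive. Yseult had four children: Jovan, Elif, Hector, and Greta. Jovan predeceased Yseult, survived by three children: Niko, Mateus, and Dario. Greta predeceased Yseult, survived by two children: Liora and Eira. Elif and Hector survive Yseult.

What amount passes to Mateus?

The entire €750,000 passes to the descendants.
That amount (€750,000) is divided at the children's generation into 4 shares of €187,500. Elif and Hector each take €187,500. The 2 shares of the deceased (Jovan and Greta) are combined into a pool of €375,000.
That pool (€375,000) is divided at the grandchildren's generation equally among Niko, Mateus, Dario, Liora, and Eira: €75,000 each.

Mateus receives €75,000.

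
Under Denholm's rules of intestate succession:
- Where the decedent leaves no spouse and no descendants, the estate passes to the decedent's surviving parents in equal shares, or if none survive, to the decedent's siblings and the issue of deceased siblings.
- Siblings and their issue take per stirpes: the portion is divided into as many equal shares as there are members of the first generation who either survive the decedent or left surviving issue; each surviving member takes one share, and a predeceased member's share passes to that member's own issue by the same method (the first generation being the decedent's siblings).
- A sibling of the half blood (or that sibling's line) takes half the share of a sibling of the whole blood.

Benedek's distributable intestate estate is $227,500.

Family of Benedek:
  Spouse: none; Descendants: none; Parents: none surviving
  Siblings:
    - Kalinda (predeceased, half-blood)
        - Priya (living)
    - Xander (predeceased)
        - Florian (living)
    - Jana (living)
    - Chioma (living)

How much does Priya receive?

Priya receives $32,500.

The entire $227,500 passes to the siblings and their issue.
Counting each half-blood sibling's line as half a unit, there are 7/2 units in $227,500, so one unit is $65,000. Whole-blood lines (Xander, Jana, and Chioma) take $65,000 each; half-blood lines (Kalinda) take $32,500 each.
Kalinda's share ($32,500) passes entirely to Priya.
Xander's share ($65,000) passes entirely to Florian.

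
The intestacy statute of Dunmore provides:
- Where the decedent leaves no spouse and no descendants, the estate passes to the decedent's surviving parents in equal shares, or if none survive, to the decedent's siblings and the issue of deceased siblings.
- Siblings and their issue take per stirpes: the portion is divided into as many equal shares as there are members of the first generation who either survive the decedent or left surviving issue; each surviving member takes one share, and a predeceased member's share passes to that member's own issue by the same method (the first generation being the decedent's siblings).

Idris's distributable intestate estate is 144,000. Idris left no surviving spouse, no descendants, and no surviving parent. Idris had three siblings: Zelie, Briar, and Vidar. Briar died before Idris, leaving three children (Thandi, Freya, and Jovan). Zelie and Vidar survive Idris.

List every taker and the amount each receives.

The entire 144,000 passes to the siblings and their issue.
That amount (144,000) is divided into 3 shares of 48,000: Zelie and Vidar each take 48,000; Briar's 48,000 share passes to Briar's issue.
Briar's share (48,000) is divided into 3 shares of 16,000: Thandi, Freya, and Jovan each take 16,000.

Zelie: 48,000; Thandi: 16,000; Freya: 16,000; Jovan: 16,000; Vidar: 48,000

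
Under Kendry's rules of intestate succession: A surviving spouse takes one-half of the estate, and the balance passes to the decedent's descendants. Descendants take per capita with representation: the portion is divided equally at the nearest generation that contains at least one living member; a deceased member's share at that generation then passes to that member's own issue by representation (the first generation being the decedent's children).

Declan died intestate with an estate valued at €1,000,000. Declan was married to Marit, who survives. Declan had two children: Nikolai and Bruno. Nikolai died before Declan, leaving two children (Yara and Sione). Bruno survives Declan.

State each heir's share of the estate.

Marit: €500,000; Yara: €125,000; Sione: €125,000; Bruno: €250,000

Marit takes one-half of €1,000,000 = €500,000. The remaining €500,000 passes to the descendants.
The descendants' portion (€500,000) is divided into 2 shares of €250,000: Bruno takes €250,000; Nikolai's €250,000 share passes to Nikolai's issue.
Nikolai's share (€250,000) is divided into 2 shares of €125,000: Yara and Sione each take €125,000.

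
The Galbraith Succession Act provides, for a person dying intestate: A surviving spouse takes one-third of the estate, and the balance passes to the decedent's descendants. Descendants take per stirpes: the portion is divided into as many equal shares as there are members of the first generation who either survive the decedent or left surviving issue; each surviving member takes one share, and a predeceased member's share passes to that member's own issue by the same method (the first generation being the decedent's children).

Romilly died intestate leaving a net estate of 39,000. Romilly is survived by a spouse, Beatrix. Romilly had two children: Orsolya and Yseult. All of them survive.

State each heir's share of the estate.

Beatrix: 13,000; Orsolya: 13,000; Yseult: 13,000

Beatrix takes one-third of 39,000 = 13,000. The remaining 26,000 passes to the descendants.
The descendants' portion (26,000) is divided into 2 shares of 13,000: Orsolya and Yseult each take 13,000.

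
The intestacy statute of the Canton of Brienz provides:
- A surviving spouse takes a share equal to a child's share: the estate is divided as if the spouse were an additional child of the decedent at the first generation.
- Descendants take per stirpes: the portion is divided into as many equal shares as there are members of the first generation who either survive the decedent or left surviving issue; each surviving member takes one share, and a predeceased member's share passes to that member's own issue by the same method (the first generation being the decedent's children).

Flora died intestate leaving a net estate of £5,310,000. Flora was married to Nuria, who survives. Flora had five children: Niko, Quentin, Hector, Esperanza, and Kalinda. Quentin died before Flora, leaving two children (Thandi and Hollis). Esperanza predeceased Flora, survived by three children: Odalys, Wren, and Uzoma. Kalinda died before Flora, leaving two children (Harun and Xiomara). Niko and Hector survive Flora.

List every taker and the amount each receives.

The spouse counts as an additional share at the children's level, so there are 6 primary shares of £885,000. Nuria takes one such share (£885,000).
The children's combined portion (£4,425,000) is divided into 5 shares of £885,000: Niko and Hector each take £885,000; Quentin's £885,000 share passes to Quentin's issue; Esperanza's £885,000 share passes to Esperanza's issue; Kalinda's £885,000 share passes to Kalinda's issue.
Quentin's share (£885,000) is divided into 2 shares of £442,500: Thandi and Hollis each take £442,500.
Esperanza's share (£885,000) is divided into 3 shares of £295,000: Odalys, Wren, and Uzoma each take £295,000.
Kalinda's share (£885,000) is divided into 2 shares of £442,500: Harun and Xiomara each take £442,500.

Nuria: £885,000; Niko: £885,000; Thandi: £442,500; Hollis: £442,500; Hector: £885,000; Odalys: £295,000; Wren: £295,000; Uzoma: £295,000; Harun: £442,500; Xiomara: £442,500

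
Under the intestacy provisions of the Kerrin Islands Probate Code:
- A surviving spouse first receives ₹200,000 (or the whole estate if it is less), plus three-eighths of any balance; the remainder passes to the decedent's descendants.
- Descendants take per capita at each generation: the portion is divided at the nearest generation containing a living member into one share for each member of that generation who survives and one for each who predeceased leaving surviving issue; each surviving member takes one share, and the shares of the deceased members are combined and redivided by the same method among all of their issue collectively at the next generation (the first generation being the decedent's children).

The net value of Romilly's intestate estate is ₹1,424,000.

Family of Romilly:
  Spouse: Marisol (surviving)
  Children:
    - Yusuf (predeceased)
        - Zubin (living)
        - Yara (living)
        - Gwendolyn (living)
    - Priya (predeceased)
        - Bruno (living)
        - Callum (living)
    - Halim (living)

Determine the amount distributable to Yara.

Yara receives ₹102,000.

Marisol first takes ₹200,000, leaving a balance of ₹1,224,000. Marisol then takes three-eighths of the balance (₹459,000), for a total of ₹659,000. The remaining ₹765,000 passes to the descendants.
The descendants' portion (₹765,000) is divided at the children's generation into 3 shares of ₹255,000. Halim takes ₹255,000. The 2 shares of the deceased (Yusuf and Priya) are combined into a pool of ₹510,000.
That pool (₹510,000) is divided at the grandchildren's generation equally among Zubin, Yara, Gwendolyn, Bruno, and Callum: ₹102,000 each.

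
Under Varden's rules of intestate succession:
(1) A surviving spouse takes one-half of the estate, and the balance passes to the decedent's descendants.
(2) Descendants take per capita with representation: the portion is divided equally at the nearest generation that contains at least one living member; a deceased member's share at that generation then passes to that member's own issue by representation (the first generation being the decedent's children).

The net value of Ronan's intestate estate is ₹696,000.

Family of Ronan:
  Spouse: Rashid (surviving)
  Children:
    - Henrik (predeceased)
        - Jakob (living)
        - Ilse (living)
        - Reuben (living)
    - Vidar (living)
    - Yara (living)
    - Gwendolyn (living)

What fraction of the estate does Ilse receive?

Ilse receives 1/24 of the estate.

Rashid takes one-half of ₹696,000 = ₹348,000. The remaining ₹348,000 passes to the descendants.
The descendants' portion (₹348,000) is divided into 4 shares of ₹87,000: Vidar, Yara, and Gwendolyn each take ₹87,000; Henrik's ₹87,000 share passes to Henrik's issue.
Henrik's share (₹87,000) is divided into 3 shares of ₹29,000: Jakob, Ilse, and Reuben each take ₹29,000.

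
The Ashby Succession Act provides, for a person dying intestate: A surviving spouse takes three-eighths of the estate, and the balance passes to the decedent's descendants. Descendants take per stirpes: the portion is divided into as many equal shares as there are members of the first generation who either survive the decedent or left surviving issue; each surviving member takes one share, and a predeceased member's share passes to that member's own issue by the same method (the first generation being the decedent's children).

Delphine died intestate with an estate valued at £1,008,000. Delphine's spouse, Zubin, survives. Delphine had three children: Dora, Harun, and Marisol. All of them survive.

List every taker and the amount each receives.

Zubin: £378,000; Dora: £210,000; Harun: £210,000; Marisol: £210,000

Zubin takes three-eighths of £1,008,000 = £378,000. The remaining £630,000 passes to the descendants.
The descendants' portion (£630,000) is divided into 3 shares of £210,000: Dora, Harun, and Marisol each take £210,000.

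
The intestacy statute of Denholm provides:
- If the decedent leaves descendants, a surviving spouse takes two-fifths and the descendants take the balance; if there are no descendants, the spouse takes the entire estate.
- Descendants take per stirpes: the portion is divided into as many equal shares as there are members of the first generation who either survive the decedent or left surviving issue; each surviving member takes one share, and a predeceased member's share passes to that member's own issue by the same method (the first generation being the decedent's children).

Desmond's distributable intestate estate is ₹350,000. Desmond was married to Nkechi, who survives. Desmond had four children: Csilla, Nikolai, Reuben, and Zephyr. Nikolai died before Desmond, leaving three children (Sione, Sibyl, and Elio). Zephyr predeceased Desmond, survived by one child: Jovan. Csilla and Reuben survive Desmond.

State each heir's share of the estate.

Nkechi: ₹140,000; Csilla: ₹52,500; Sione: ₹17,500; Sibyl: ₹17,500; Elio: ₹17,500; Reuben: ₹52,500; Jovan: ₹52,500

Nkechi takes two-fifths of ₹350,000 = ₹140,000. The remaining ₹210,000 passes to the descendants.
The descendants' portion (₹210,000) is divided into 4 shares of ₹52,500: Csilla and Reuben each take ₹52,500; Nikolai's ₹52,500 share passes to Nikolai's issue; Zephyr's ₹52,500 share passes to Zephyr's issue.
Nikolai's share (₹52,500) is divided into 3 shares of ₹17,500: Sione, Sibyl, and Elio each take ₹17,500.
Zephyr's share (₹52,500) passes entirely to Jovan.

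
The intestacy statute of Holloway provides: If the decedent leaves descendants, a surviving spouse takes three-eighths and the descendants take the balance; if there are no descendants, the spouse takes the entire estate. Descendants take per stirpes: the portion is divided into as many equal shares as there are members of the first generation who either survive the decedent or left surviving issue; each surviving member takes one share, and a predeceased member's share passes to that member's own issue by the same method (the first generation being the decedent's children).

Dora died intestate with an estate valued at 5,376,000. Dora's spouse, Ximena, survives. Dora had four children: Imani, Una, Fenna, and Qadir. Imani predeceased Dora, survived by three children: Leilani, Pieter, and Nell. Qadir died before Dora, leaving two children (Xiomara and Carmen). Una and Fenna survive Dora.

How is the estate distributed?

Ximena takes three-eighths of 5,376,000 = 2,016,000. The remaining 3,360,000 passes to the descendants.
The descendants' portion (3,360,000) is divided into 4 shares of 840,000: Una and Fenna each take 840,000; Imani's 840,000 share passes to Imani's issue; Qadir's 840,000 share passes to Qadir's issue.
Imani's share (840,000) is divided into 3 shares of 280,000: Leilani, Pieter, and Nell each take 280,000.
Qadir's share (840,000) is divided into 2 shares of 420,000: Xiomara and Carmen each take 420,000.

Ximena: 2,016,000; Leilani: 280,000; Pieter: 280,000; Nell: 280,000; Una: 840,000; Fenna: 840,000; Xiomara: 420,000; Carmen: 420,000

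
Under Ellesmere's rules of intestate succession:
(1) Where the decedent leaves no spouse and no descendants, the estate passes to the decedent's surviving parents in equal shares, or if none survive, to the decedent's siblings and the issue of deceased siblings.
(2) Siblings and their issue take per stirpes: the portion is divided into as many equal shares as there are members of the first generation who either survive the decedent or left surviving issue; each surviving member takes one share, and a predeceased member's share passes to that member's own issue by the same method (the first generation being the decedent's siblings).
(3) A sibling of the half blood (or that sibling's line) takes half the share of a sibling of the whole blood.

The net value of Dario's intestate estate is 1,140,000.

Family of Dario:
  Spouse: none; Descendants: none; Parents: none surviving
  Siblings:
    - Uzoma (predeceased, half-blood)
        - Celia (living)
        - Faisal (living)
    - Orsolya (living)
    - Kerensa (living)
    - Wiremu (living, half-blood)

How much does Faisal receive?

The entire 1,140,000 passes to the siblings and their issue.
Counting each half-blood sibling's line as half a unit, there are 3 units in 1,140,000, so one unit is 380,000. Whole-blood lines (Orsolya and Kerensa) take 380,000 each; half-blood lines (Uzoma and Wiremu) take 190,000 each.
Uzoma's share (190,000) is divided into 2 shares of 95,000: Celia and Faisal each take 95,000.

Faisal receives 95,000.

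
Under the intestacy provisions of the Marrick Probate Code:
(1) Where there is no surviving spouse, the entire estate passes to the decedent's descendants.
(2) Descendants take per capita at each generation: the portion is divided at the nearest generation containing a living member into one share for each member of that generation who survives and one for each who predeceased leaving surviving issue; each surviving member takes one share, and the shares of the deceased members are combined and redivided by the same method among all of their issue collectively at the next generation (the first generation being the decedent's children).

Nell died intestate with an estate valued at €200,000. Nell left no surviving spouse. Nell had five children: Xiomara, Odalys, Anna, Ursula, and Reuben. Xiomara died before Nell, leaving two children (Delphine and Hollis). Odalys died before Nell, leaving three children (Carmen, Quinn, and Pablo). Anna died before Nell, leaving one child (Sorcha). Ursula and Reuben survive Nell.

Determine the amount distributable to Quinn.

The entire €200,000 passes to the descendants.
That amount (€200,000) is divided at the children's generation into 5 shares of €40,000. Ursula and Reuben each take €40,000. The 3 shares of the deceased (Xiomara, Odalys, and Anna) are combined into a pool of €120,000.
That pool (€120,000) is divided at the grandchildren's generation equally among Delphine, Hollis, Carmen, Quinn, Pablo, and Sorcha: €20,000 each.

Quinn receives €20,000.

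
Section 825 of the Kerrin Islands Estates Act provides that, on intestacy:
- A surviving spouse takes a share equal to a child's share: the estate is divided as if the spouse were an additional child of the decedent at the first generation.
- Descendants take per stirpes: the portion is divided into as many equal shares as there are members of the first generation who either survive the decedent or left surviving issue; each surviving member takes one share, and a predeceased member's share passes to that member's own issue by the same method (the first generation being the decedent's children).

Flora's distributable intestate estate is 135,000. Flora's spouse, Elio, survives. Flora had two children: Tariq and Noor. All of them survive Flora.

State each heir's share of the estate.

Elio: 45,000; Tariq: 45,000; Noor: 45,000

The spouse counts as an additional share at the children's level, so there are 3 primary shares of 45,000. Elio takes one such share (45,000).
The children's combined portion (90,000) is divided into 2 shares of 45,000: Tariq and Noor each take 45,000.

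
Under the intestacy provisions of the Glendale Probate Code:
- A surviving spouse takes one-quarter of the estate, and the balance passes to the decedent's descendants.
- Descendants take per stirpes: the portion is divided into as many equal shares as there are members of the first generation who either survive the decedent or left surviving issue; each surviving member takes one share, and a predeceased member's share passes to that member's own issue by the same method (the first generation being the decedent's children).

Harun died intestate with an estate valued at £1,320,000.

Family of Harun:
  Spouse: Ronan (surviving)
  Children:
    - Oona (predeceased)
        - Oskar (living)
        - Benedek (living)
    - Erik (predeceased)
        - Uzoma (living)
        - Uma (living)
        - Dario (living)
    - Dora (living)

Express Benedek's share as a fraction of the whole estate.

Benedek receives 1/8 of the estate.

Ronan takes one-quarter of £1,320,000 = £330,000. The remaining £990,000 passes to the descendants.
The descendants' portion (£990,000) is divided into 3 shares of £330,000: Dora takes £330,000; Oona's £330,000 share passes to Oona's issue; Erik's £330,000 share passes to Erik's issue.
Oona's share (£330,000) is divided into 2 shares of £165,000: Oskar and Benedek each take £165,000.
Erik's share (£330,000) is divided into 3 shares of £110,000: Uzoma, Uma, and Dario each take £110,000.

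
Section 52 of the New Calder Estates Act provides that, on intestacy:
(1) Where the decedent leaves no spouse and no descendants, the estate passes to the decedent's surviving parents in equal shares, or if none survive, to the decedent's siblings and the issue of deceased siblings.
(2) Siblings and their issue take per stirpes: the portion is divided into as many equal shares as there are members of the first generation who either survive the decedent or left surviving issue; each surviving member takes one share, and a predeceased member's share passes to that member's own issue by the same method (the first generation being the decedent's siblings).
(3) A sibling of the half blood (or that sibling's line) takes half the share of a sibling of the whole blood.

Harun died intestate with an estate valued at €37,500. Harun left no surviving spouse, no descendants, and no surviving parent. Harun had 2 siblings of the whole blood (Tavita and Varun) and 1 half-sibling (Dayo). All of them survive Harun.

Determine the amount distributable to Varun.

Varun receives €15,000.

The entire €37,500 passes to the siblings and their issue.
Counting each half-blood sibling's line as half a unit, there are 5/2 units in €37,500, so one unit is €15,000. Whole-blood lines (Tavita and Varun) take €15,000 each; half-blood lines (Dayo) take €7,500 each.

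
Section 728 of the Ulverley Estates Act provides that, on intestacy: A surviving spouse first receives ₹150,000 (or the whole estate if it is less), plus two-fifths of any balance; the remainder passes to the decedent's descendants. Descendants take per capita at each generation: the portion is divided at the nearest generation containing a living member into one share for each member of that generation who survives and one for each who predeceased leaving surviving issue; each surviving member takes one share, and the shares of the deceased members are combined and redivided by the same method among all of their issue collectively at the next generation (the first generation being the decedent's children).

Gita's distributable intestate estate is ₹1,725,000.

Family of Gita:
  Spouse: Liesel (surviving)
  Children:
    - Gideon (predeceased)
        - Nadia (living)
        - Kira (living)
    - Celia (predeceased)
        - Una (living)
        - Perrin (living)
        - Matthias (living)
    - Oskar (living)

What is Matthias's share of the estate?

Liesel first takes ₹150,000, leaving a balance of ₹1,575,000. Liesel then takes two-fifths of the balance (₹630,000), for a total of ₹780,000. The remaining ₹945,000 passes to the descendants.
The descendants' portion (₹945,000) is divided at the children's generation into 3 shares of ₹315,000. Oskar takes ₹315,000. The 2 shares of the deceased (Gideon and Celia) are combined into a pool of ₹630,000.
That pool (₹630,000) is divided at the grandchildren's generation equally among Nadia, Kira, Una, Perrin, and Matthias: ₹126,000 each.

Matthias receives ₹126,000.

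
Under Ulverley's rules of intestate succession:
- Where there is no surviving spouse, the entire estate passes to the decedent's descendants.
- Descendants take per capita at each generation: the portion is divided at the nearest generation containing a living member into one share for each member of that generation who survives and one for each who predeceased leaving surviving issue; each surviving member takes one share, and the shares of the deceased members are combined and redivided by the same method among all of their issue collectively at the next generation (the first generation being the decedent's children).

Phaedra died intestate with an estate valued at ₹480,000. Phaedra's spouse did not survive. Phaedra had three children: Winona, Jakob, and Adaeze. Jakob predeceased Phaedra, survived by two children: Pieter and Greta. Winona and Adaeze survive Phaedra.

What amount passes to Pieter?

Pieter receives ₹80,000.

The entire ₹480,000 passes to the descendants.
That amount (₹480,000) is divided at the children's generation into 3 shares of ₹160,000. Winona and Adaeze each take ₹160,000. The remaining share for the deceased Jakob (₹160,000) is carried to the next generation.
That pool (₹160,000) is divided at the grandchildren's generation equally among Pieter and Greta: ₹80,000 each.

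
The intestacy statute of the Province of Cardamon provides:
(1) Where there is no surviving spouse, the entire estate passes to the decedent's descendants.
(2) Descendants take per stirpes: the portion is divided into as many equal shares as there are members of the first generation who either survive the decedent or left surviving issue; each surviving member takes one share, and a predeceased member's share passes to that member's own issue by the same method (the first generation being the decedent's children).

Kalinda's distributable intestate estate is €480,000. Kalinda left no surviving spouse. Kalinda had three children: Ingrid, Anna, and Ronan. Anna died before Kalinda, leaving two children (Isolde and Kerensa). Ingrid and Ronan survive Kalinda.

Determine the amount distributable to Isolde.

Isolde receives €80,000.

The entire €480,000 passes to the descendants.
That amount (€480,000) is divided into 3 shares of €160,000: Ingrid and Ronan each take €160,000; Anna's €160,000 share passes to Anna's issue.
Anna's share (€160,000) is divided into 2 shares of €80,000: Isolde and Kerensa each take €80,000.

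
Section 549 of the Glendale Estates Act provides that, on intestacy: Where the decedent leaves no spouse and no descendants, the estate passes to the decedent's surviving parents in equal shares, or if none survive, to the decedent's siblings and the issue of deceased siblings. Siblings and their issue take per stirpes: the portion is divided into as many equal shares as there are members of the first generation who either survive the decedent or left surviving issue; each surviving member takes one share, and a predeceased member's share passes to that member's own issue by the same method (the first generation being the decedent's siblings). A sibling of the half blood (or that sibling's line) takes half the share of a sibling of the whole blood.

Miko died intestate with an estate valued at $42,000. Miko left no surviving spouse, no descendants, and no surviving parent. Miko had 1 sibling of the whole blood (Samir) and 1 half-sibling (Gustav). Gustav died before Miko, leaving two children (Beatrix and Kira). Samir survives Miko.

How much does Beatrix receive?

The entire $42,000 passes to the siblings and their issue.
Counting each half-blood sibling's line as half a unit, there are 3/2 units in $42,000, so one unit is $28,000. Whole-blood lines (Samir) take $28,000 each; half-blood lines (Gustav) take $14,000 each.
Gustav's share ($14,000) is divided into 2 shares of $7,000: Beatrix and Kira each take $7,000.

Beatrix receives $7,000.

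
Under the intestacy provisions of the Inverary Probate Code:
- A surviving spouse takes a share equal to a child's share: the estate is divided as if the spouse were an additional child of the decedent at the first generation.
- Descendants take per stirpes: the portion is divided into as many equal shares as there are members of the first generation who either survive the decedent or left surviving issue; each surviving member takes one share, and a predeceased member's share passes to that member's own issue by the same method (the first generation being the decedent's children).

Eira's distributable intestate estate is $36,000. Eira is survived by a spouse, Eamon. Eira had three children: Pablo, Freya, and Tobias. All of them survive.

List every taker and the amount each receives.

Eamon: $9,000; Pablo: $9,000; Freya: $9,000; Tobias: $9,000

The spouse counts as an additional share at the children's level, so there are 4 primary shares of $9,000. Eamon takes one such share ($9,000).
The children's combined portion ($27,000) is divided into 3 shares of $9,000: Pablo, Freya, and Tobias each take $9,000.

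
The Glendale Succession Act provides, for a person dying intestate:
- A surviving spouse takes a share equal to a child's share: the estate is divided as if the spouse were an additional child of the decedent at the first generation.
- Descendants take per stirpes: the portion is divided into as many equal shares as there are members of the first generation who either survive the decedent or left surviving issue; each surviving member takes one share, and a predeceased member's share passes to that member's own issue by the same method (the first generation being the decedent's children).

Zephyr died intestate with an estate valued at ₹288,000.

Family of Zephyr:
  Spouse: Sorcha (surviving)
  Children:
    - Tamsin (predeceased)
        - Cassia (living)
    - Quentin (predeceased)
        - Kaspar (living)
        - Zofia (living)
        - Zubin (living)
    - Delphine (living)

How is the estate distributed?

The spouse counts as an additional share at the children's level, so there are 4 primary shares of ₹72,000. Sorcha takes one such share (₹72,000).
The children's combined portion (₹216,000) is divided into 3 shares of ₹72,000: Delphine takes ₹72,000; Tamsin's ₹72,000 share passes to Tamsin's issue; Quentin's ₹72,000 share passes to Quentin's issue.
Tamsin's share (₹72,000) passes entirely to Cassia.
Quentin's share (₹72,000) is divided into 3 shares of ₹24,000: Kaspar, Zofia, and Zubin each take ₹24,000.

Sorcha: ₹72,000; Cassia: ₹72,000; Kaspar: ₹24,000; Zofia: ₹24,000; Zubin: ₹24,000; Delphine: ₹72,000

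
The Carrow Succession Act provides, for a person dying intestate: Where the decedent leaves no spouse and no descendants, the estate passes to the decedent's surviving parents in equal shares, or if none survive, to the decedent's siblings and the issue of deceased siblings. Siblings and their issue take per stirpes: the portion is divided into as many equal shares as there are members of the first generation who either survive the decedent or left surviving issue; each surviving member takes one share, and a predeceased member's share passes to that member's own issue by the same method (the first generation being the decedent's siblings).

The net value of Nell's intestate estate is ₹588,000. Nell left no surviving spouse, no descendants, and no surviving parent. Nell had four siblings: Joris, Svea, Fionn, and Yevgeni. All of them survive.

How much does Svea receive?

Svea receives ₹147,000.

The entire ₹588,000 passes to the siblings and their issue.
That amount (₹588,000) is divided into 4 shares of ₹147,000: Joris, Svea, Fionn, and Yevgeni each take ₹147,000.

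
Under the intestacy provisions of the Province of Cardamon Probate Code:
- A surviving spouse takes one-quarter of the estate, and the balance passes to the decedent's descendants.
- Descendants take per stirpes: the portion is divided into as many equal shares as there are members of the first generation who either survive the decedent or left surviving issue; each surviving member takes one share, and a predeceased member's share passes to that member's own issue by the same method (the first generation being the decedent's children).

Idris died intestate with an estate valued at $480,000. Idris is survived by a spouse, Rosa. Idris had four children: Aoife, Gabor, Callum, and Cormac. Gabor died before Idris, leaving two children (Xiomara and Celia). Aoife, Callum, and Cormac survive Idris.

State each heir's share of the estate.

Rosa: $120,000; Aoife: $90,000; Xiomara: $45,000; Celia: $45,000; Callum: $90,000; Cormac: $90,000

Rosa takes one-quarter of $480,000 = $120,000. The remaining $360,000 passes to the descendants.
The descendants' portion ($360,000) is divided into 4 shares of $90,000: Aoife, Callum, and Cormac each take $90,000; Gabor's $90,000 share passes to Gabor's issue.
Gabor's share ($90,000) is divided into 2 shares of $45,000: Xiomara and Celia each take $45,000.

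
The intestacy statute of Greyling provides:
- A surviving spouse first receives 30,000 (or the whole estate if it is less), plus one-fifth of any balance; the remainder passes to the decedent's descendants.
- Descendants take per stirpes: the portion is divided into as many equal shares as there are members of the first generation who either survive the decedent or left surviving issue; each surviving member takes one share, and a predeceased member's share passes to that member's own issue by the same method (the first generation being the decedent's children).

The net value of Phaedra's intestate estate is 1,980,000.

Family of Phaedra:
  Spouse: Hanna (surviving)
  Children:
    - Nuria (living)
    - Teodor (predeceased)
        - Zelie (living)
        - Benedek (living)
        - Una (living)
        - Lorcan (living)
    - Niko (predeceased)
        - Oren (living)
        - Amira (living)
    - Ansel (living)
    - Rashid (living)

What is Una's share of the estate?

Hanna first takes 30,000, leaving a balance of 1,950,000. Hanna then takes one-fifth of the balance (390,000), for a total of 420,000. The remaining 1,560,000 passes to the descendants.
The descendants' portion (1,560,000) is divided into 5 shares of 312,000: Nuria, Ansel, and Rashid each take 312,000; Teodor's 312,000 share passes to Teodor's issue; Niko's 312,000 share passes to Niko's issue.
Teodor's share (312,000) is divided into 4 shares of 78,000: Zelie, Benedek, Una, and Lorcan each take 78,000.
Niko's share (312,000) is divided into 2 shares of 156,000: Oren and Amira each take 156,000.

Una receives 78,000.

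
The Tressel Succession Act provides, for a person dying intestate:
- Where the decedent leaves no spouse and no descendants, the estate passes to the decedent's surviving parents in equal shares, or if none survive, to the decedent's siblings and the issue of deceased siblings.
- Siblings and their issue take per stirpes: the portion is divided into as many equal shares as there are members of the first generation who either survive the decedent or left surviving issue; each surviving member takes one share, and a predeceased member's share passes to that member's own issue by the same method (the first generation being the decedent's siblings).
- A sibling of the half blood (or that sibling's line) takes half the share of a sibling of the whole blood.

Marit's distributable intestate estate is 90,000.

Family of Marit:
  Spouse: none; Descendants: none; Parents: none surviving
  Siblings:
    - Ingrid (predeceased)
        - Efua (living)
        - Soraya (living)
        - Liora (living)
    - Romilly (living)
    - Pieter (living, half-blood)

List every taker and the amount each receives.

Efua: 12,000; Soraya: 12,000; Liora: 12,000; Romilly: 36,000; Pieter: 18,000

The entire 90,000 passes to the siblings and their issue.
Counting each half-blood sibling's line as half a unit, there are 5/2 units in 90,000, so one unit is 36,000. Whole-blood lines (Ingrid and Romilly) take 36,000 each; half-blood lines (Pieter) take 18,000 each.
Ingrid's share (36,000) is divided into 3 shares of 12,000: Efua, Soraya, and Liora each take 12,000.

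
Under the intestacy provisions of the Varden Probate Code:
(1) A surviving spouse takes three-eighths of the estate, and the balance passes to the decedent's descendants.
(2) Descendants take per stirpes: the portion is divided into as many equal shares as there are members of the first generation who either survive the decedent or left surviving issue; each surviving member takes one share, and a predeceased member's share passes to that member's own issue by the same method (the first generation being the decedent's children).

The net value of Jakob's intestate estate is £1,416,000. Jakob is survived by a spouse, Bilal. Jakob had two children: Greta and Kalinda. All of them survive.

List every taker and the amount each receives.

Bilal: £531,000; Greta: £442,500; Kalinda: £442,500

Bilal takes three-eighths of £1,416,000 = £531,000. The remaining £885,000 passes to the descendants.
The descendants' portion (£885,000) is divided into 2 shares of £442,500: Greta and Kalinda each take £442,500.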